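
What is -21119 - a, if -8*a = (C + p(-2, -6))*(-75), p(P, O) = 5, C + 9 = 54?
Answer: -86351/4 ≈ -21588.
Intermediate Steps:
C = 45 (C = -9 + 54 = 45)
a = 1875/4 (a = -(45 + 5)*(-75)/8 = -25*(-75)/4 = -1/8*(-3750) = 1875/4 ≈ 468.75)
-21119 - a = -21119 - 1*1875/4 = -21119 - 1875/4 = -86351/4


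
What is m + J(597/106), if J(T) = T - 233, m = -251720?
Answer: -26706421/106 ≈ -2.5195e+5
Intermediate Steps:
J(T) = -233 + T
m + J(597/106) = -251720 + (-233 + 597/106) = -251720 - 24101/106 = -26706421/106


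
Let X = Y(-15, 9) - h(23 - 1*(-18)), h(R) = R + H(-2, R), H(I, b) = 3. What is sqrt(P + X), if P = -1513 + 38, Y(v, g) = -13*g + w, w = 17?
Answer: I*sqrt(1619) ≈ 40.237*I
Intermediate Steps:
Y(v, g) = 17 - 13*g (Y(v, g) = -13*g + 17 = 17 - 13*g)
h(R) = 3 + R (h(R) = R + 3 = 3 + R)
X = -144 (X = (17 - 13*9) - (3 + (23 - 1*(-18))) = (17 - 117) - (3 + (23 + 18)) = -100 - (3 + 41) = -100 - 1*44 = -100 - 44 = -144)
P = -1475
sqrt(P + X) = sqrt(-1475 - 144) = sqrt(-1619) = I*sqrt(1619)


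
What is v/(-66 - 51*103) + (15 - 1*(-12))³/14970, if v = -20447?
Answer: 136928489/26541810 ≈ 5.1590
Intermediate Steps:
v/(-66 - 51*103) + (15 - 1*(-12))³/14970 = -20447/(-66 - 51*103) + (15 - 1*(-12))³/14970 = -20447/(-66 - 5253) + (15 + 12)³*(1/14970) = -20447/(-5319) + 27³*(1/14970) = -20447*(-1/5319) + 19683*(1/14970) = 20447/5319 + 6561/4990 = 136928489/26541810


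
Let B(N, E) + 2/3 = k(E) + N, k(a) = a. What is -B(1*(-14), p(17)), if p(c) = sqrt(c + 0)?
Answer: 44/3 - sqrt(17) ≈ 10.544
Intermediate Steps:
p(c) = sqrt(c)
B(N, E) = -2/3 + E + N (B(N, E) = -2/3 + (E + N) = -2/3 + E + N)
-B(1*(-14), p(17)) = -(-2/3 + sqrt(17) + 1*(-14)) = -(-2/3 + sqrt(17) - 14) = -(-44/3 + sqrt(17)) = 44/3 - sqrt(17)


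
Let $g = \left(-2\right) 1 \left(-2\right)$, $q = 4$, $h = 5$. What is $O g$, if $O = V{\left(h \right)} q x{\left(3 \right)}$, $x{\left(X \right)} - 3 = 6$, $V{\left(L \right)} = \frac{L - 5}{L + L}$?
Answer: $0$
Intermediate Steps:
$V{\left(L \right)} = \frac{-5 + L}{2 L}$
$x{\left(X \right)} = 9$ ($x{\left(X \right)} = 3 + 6 = 9$)
$g = 4$ ($g = \left(-2\right) \left(-2\right) = 4$)
$O = 0$ ($O = \frac{-5 + 5}{2 \cdot 5} \cdot 4 \cdot 9 = \frac{1}{2} \cdot \frac{1}{5} \cdot 0 \cdot 4 \cdot 9 = 0 \cdot 4 \cdot 9 = 0 \cdot 9 = 0$)
$O g = 0 \cdot 4 = 0$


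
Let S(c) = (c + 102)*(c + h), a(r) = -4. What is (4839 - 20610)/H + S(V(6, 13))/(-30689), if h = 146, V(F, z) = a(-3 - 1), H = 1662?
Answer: -169041537/17001706 ≈ -9.9426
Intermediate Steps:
V(F, z) = -4
S(c) = (102 + c)*(146 + c) (S(c) = (c + 102)*(c + 146) = (102 + c)*(146 + c))
(4839 - 20610)/H + S(V(6, 13))/(-30689) = (4839 - 20610)/1662 + (14892 + (-4)² + 248*(-4))/(-30689) = -15771*1/1662 + (14892 + 16 - 992)*(-1/30689) = -5257/554 + 13916*(-1/30689) = -5257/554 - 13916/30689 = -169041537/17001706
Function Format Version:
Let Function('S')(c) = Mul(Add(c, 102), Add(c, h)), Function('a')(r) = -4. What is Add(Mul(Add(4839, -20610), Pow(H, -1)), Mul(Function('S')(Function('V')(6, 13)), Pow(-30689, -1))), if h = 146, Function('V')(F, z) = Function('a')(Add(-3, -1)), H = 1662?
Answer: Rational(-169041537, 17001706) ≈ -9.9426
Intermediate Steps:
Function('V')(F, z) = -4
Function('S')(c) = Mul(Add(102, c), Add(146, c)) (Function('S')(c) = Mul(Add(c, 102), Add(c, 146)) = Mul(Add(102, c), Add(146, c)))
Add(Mul(Add(4839, -20610), Pow(H, -1)), Mul(Function('S')(Function('V')(6, 13)), Pow(-30689, -1))) = Add(Mul(Add(4839, -20610), Pow(1662, -1)), Mul(Add(14892, Pow(-4, 2), Mul(248, -4)), Pow(-30689, -1))) = Add(Mul(-15771, Rational(1, 1662)), Mul(Add(14892, 16, -992), Rational(-1, 30689))) = Add(Rational(-5257, 554), Mul(13916, Rational(-1, 30689))) = Add(Rational(-5257, 554), Rational(-13916, 30689)) = Rational(-169041537, 17001706)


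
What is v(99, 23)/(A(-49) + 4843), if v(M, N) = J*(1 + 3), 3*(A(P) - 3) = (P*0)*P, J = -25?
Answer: -50/2423 ≈ -0.020636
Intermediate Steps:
A(P) = 3 (A(P) = 3 + ((P*0)*P)/3 = 3 + (0*P)/3 = 3 + (⅓)*0 = 3 + 0 = 3)
v(M, N) = -100 (v(M, N) = -25*(1 + 3) = -25*4 = -100)
v(99, 23)/(A(-49) + 4843) = -100/(3 + 4843) = -100/4846 = -100*1/4846 = -50/2423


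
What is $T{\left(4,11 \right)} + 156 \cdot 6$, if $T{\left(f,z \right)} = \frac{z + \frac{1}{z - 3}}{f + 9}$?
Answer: $\frac{97433}{104} \approx 936.86$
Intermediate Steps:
$T{\left(f,z \right)} = \frac{z + \frac{1}{-3 + z}}{9 + f}$
$T{\left(4,11 \right)} + 156 \cdot 6 = \frac{1 + 11^{2} - 33}{-27 - 12 + 9 \cdot 11 + 4 \cdot 11} + 156 \cdot 6 = \frac{1 + 121 - 33}{-27 - 12 + 99 + 44} + 936 = \frac{1}{104} \cdot 89 + 936 = \frac{89}{104} + 936 = \frac{97433}{104}$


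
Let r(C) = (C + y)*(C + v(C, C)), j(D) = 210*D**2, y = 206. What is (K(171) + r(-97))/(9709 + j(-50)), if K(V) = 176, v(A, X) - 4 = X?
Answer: -20534/534709 ≈ -0.038402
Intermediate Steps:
v(A, X) = 4 + X
r(C) = (4 + 2*C)*(206 + C) (r(C) = (C + 206)*(C + (4 + C)) = (206 + C)*(4 + 2*C) = (4 + 2*C)*(206 + C))
(K(171) + r(-97))/(9709 + j(-50)) = (176 + (824 + 2*(-97)**2 + 416*(-97)))/(9709 + 210*(-50)**2) = (176 + (824 + 2*9409 - 40352))/(9709 + 210*2500) = (176 + (824 + 18818 - 40352))/(9709 + 525000) = (176 - 20710)/534709 = -20534*1/534709 = -20534/534709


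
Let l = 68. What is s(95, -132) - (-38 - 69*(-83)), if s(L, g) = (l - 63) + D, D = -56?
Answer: -5740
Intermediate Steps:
s(L, g) = -51 (s(L, g) = (68 - 63) - 56 = 5 - 56 = -51)
s(95, -132) - (-38 - 69*(-83)) = -51 - (-38 - 69*(-83)) = -51 - (-38 + 5727) = -51 - 1*5689 = -51 - 5689 = -5740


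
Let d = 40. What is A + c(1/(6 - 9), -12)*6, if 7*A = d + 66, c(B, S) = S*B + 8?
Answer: 610/7 ≈ 87.143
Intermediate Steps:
c(B, S) = 8 + B*S (c(B, S) = B*S + 8 = 8 + B*S)
A = 106/7 (A = (40 + 66)/7 = (⅐)*106 = 106/7 ≈ 15.143)
A + c(1/(6 - 9), -12)*6 = 106/7 + (8 - 12/(6 - 9))*6 = 106/7 + (8 - 12/(-3))*6 = 106/7 + (8 - ⅓*(-12))*6 = 106/7 + (8 + 4)*6 = 106/7 + 12*6 = 106/7 + 72 = 610/7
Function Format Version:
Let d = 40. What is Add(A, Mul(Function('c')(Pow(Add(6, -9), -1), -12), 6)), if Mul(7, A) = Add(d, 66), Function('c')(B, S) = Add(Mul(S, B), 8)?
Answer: Rational(610, 7) ≈ 87.143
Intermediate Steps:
Function('c')(B, S) = Add(8, Mul(B, S)) (Function('c')(B, S) = Add(Mul(B, S), 8) = Add(8, Mul(B, S)))
A = Rational(106, 7) (A = Mul(Rational(1, 7), Add(40, 66)) = Mul(Rational(1, 7), 106) = Rational(106, 7) ≈ 15.143)
Add(A, Mul(Function('c')(Pow(Add(6, -9), -1), -12), 6)) = Add(Rational(106, 7), Mul(Add(8, Mul(Pow(Add(6, -9), -1), -12)), 6)) = Add(Rational(106, 7), Mul(Add(8, Mul(Pow(-3, -1), -12)), 6)) = Add(Rational(106, 7), Mul(Add(8, Mul(Rational(-1, 3), -12)), 6)) = Add(Rational(106, 7), Mul(Add(8, 4), 6)) = Add(Rational(106, 7), Mul(12, 6)) = Add(Rational(106, 7), 72) = Rational(610, 7)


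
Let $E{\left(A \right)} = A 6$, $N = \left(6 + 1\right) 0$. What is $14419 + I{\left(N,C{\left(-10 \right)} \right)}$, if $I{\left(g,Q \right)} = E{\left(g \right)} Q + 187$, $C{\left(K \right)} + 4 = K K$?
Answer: $14606$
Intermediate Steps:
$C{\left(K \right)} = -4 + K^{2}$ ($C{\left(K \right)} = -4 + K K = -4 + K^{2}$)
$N = 0$ ($N = 7 \cdot 0 = 0$)
$E{\left(A \right)} = 6 A$
$I{\left(g,Q \right)} = 187 + 6 Q g$ ($I{\left(g,Q \right)} = 6 g Q + 187 = 6 Q g + 187 = 187 + 6 Q g$)
$14419 + I{\left(N,C{\left(-10 \right)} \right)} = 14419 + \left(187 + 6 \left(-4 + \left(-10\right)^{2}\right) 0\right) = 14419 + \left(187 + 6 \left(-4 + 100\right) 0\right) = 14419 + \left(187 + 6 \cdot 96 \cdot 0\right) = 14419 + \left(187 + 0\right) = 14419 + 187 = 14606$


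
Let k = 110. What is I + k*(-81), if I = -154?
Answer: -9064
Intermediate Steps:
I + k*(-81) = -154 + 110*(-81) = -154 - 8910 = -9064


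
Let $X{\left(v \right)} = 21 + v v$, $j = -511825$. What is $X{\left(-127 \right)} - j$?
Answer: $527975$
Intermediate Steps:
$X{\left(v \right)} = 21 + v^{2}$
$X{\left(-127 \right)} - j = \left(21 + \left(-127\right)^{2}\right) - -511825 = \left(21 + 16129\right) + 511825 = 16150 + 511825 = 527975$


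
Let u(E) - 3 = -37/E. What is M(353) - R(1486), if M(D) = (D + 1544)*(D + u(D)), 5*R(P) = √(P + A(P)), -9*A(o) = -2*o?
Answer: 238322007/353 - √16346/15 ≈ 6.7513e+5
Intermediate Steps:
A(o) = 2*o/9 (A(o) = -(-2)*o/9 = 2*o/9)
u(E) = 3 - 37/E
R(P) = √11*√P/15 (R(P) = √(P + 2*P/9)/5 = √(11*P/9)/5 = (√11*√P/3)/5 = √11*√P/15)
M(D) = (1544 + D)*(3 + D - 37/D) (M(D) = (D + 1544)*(D + (3 - 37/D)) = (1544 + D)*(3 + D - 37/D))
M(353) - R(1486) = (4595 + 353² - 57128/353 + 1547*353) - √11*√1486/15 = (4595 + 124609 - 57128*1/353 + 546091) - √16346/15 = (4595 + 124609 - 57128/353 + 546091) - √16346/15 = 238322007/353 - √16346/15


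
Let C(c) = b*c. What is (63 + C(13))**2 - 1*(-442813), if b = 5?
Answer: 459197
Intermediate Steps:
C(c) = 5*c
(63 + C(13))**2 - 1*(-442813) = (63 + 5*13)**2 - 1*(-442813) = (63 + 65)**2 + 442813 = 128**2 + 442813 = 16384 + 442813 = 459197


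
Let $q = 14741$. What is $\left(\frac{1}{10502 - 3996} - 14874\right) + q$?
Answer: $- \frac{865297}{6506} \approx -133.0$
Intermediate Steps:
$\left(\frac{1}{10502 - 3996} - 14874\right) + q = \left(\frac{1}{10502 - 3996} - 14874\right) + 14741 = \left(\frac{1}{6506} - 14874\right) + 14741 = - \frac{96770243}{6506} + 14741 = - \frac{865297}{6506}$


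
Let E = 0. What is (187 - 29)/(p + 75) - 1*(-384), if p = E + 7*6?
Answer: 45086/117 ≈ 385.35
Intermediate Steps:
p = 42 (p = 0 + 7*6 = 0 + 42 = 42)
(187 - 29)/(p + 75) - 1*(-384) = (187 - 29)/(42 + 75) - 1*(-384) = 158/117 + 384 = 45086/117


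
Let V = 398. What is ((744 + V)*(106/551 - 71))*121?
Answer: -5391170730/551 ≈ -9.7843e+6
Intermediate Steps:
((744 + V)*(106/551 - 71))*121 = ((744 + 398)*(106/551 - 71))*121 = (1142*(106*(1/551) - 71))*121 = (1142*(106/551 - 71))*121 = (1142*(-39015/551))*121 = -44555130/551*121 = -5391170730/551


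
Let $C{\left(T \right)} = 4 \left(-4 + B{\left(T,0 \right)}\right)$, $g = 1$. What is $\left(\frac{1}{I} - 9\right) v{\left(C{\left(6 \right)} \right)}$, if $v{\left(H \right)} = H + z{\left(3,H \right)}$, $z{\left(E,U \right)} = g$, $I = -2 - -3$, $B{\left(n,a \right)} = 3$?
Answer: $24$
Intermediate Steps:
$C{\left(T \right)} = -4$ ($C{\left(T \right)} = 4 \left(-4 + 3\right) = 4 \left(-1\right) = -4$)
$I = 1$ ($I = -2 + 3 = 1$)
$z{\left(E,U \right)} = 1$
$v{\left(H \right)} = 1 + H$ ($v{\left(H \right)} = H + 1 = 1 + H$)
$\left(\frac{1}{I} - 9\right) v{\left(C{\left(6 \right)} \right)} = \left(1^{-1} - 9\right) \left(1 - 4\right) = \left(1 - 9\right) \left(-3\right) = \left(-8\right) \left(-3\right) = 24$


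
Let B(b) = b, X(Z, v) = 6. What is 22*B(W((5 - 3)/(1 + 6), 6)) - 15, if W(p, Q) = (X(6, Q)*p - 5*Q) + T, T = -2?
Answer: -4769/7 ≈ -681.29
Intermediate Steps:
W(p, Q) = -2 - 5*Q + 6*p (W(p, Q) = (6*p - 5*Q) - 2 = (-5*Q + 6*p) - 2 = -2 - 5*Q + 6*p)
22*B(W((5 - 3)/(1 + 6), 6)) - 15 = 22*(-2 - 5*6 + 6*((5 - 3)/(1 + 6))) - 15 = 22*(-2 - 30 + 6*(2/7)) - 15 = 22*(-2 - 30 + 12/7) - 15 = 22*(-212/7) - 15 = -4664/7 - 15 = -4769/7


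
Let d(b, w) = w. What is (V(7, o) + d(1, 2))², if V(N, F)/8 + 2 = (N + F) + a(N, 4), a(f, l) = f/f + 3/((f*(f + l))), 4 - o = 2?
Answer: 26071236/5929 ≈ 4397.2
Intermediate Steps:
o = 2 (o = 4 - 1*2 = 4 - 2 = 2)
a(f, l) = 1 + 3/(f*(f + l)) (a(f, l) = 1 + 3*(1/(f*(f + l))) = 1 + 3/(f*(f + l)))
V(N, F) = -16 + 8*F + 8*N + 8*(3 + N² + 4*N)/(N*(4 + N)) (V(N, F) = -16 + 8*((N + F) + (3 + N² + N*4)/(N*(N + 4))) = -16 + 8*((F + N) + (3 + N² + 4*N)/(N*(4 + N))) = -16 + 8*(F + N + (3 + N² + 4*N)/(N*(4 + N))) = -16 + (8*F + 8*N + 8*(3 + N² + 4*N)/(N*(4 + N))) = -16 + 8*F + 8*N + 8*(3 + N² + 4*N)/(N*(4 + N)))
(V(7, o) + d(1, 2))² = (8*(3 + 7² + 4*7 + 7*(4 + 7)*(-2 + 2 + 7))/(7*(4 + 7)) + 2)² = (8*(⅐)*(3 + 49 + 28 + 7*11*7)/11 + 2)² = (8*(⅐)*(1/11)*(3 + 49 + 28 + 539) + 2)² = (8*(⅐)*(1/11)*619 + 2)² = (4952/77 + 2)² = (5106/77)² = 26071236/5929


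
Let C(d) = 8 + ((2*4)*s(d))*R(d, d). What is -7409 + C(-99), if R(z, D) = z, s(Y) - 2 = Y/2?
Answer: 30219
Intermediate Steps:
s(Y) = 2 + Y/2
C(d) = 8 + d*(16 + 4*d) (C(d) = 8 + ((2*4)*(2 + d/2))*d = 8 + (8*(2 + d/2))*d = 8 + (16 + 4*d)*d = 8 + d*(16 + 4*d))
-7409 + C(-99) = -7409 + (8 + 4*(-99)*(4 - 99)) = -7409 + (8 + 4*(-99)*(-95)) = -7409 + (8 + 37620) = -7409 + 37628 = 30219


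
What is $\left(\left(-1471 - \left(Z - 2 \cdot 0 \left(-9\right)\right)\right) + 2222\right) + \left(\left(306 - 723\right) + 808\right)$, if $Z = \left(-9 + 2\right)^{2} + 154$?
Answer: $939$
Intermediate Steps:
$Z = 203$ ($Z = \left(-7\right)^{2} + 154 = 49 + 154 = 203$)
$\left(\left(-1471 - \left(Z - 2 \cdot 0 \left(-9\right)\right)\right) + 2222\right) + \left(\left(306 - 723\right) + 808\right) = \left(\left(-1471 - \left(203 - 2 \cdot 0 \left(-9\right)\right)\right) + 2222\right) + \left(\left(306 - 723\right) + 808\right) = \left(\left(-1471 + \left(0 \left(-9\right) - 203\right)\right) + 2222\right) + \left(-417 + 808\right) = \left(\left(-1471 + \left(0 - 203\right)\right) + 2222\right) + 391 = \left(\left(-1471 - 203\right) + 2222\right) + 391 = \left(-1674 + 2222\right) + 391 = 548 + 391 = 939$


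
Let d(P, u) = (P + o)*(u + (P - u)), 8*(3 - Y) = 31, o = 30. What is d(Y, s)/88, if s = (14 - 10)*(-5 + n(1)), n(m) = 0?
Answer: -1631/5632 ≈ -0.28960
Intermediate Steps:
Y = -7/8 (Y = 3 - ⅛*31 = 3 - 31/8 = -7/8 ≈ -0.87500)
s = -20 (s = (14 - 10)*(-5 + 0) = 4*(-5) = -20)
d(P, u) = P*(30 + P) (d(P, u) = (P + 30)*(u + (P - u)) = (30 + P)*P = P*(30 + P))
d(Y, s)/88 = -7*(30 - 7/8)/8/88 = -7/8*233/8*(1/88) = -1631/64*1/88 = -1631/5632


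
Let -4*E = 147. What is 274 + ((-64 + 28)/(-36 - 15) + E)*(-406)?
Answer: 506869/34 ≈ 14908.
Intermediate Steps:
E = -147/4 (E = -¼*147 = -147/4 ≈ -36.750)
274 + ((-64 + 28)/(-36 - 15) + E)*(-406) = 274 + ((-64 + 28)/(-36 - 15) - 147/4)*(-406) = 274 + (-36/(-51) - 147/4)*(-406) = 274 + (-36*(-1/51) - 147/4)*(-406) = 274 + (12/17 - 147/4)*(-406) = 274 - 2451/68*(-406) = 274 + 497553/34 = 506869/34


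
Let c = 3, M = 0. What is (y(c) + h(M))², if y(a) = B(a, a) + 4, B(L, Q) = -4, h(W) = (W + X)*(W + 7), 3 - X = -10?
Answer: 8281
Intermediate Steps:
X = 13 (X = 3 - 1*(-10) = 3 + 10 = 13)
h(W) = (7 + W)*(13 + W) (h(W) = (W + 13)*(W + 7) = (13 + W)*(7 + W) = (7 + W)*(13 + W))
y(a) = 0 (y(a) = -4 + 4 = 0)
(y(c) + h(M))² = (0 + (91 + 0² + 20*0))² = (0 + (91 + 0 + 0))² = (0 + 91)² = 91² = 8281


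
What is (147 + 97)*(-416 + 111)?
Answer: -74420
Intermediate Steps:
(147 + 97)*(-416 + 111) = 244*(-305) = -74420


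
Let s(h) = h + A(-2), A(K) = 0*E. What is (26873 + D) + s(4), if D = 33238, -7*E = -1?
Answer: 60115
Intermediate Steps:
E = 1/7 (E = -1/7*(-1) = 1/7 ≈ 0.14286)
A(K) = 0 (A(K) = 0*(1/7) = 0)
s(h) = h (s(h) = h + 0 = h)
(26873 + D) + s(4) = (26873 + 33238) + 4 = 60111 + 4 = 60115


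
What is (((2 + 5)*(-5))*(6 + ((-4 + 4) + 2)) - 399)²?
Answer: 461041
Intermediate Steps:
(((2 + 5)*(-5))*(6 + ((-4 + 4) + 2)) - 399)² = ((7*(-5))*(6 + (0 + 2)) - 399)² = (-35*(6 + 2) - 399)² = (-35*8 - 399)² = (-280 - 399)² = (-679)² = 461041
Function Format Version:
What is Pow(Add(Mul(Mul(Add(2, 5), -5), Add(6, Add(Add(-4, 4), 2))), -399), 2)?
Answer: 461041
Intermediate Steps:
Pow(Add(Mul(Mul(Add(2, 5), -5), Add(6, Add(Add(-4, 4), 2))), -399), 2) = Pow(Add(Mul(Mul(7, -5), Add(6, Add(0, 2))), -399), 2) = Pow(Add(Mul(-35, Add(6, 2)), -399), 2) = Pow(Add(Mul(-35, 8), -399), 2) = Pow(Add(-280, -399), 2) = Pow(-679, 2) = 461041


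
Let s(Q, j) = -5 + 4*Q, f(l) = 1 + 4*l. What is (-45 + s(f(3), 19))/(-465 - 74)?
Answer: -2/539 ≈ -0.0037106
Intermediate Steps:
(-45 + s(f(3), 19))/(-465 - 74) = (-45 + (-5 + 4*(1 + 4*3)))/(-465 - 74) = (-45 + (-5 + 4*(1 + 12)))/(-539) = (-45 + (-5 + 4*13))*(-1/539) = (-45 + (-5 + 52))*(-1/539) = (-45 + 47)*(-1/539) = 2*(-1/539) = -2/539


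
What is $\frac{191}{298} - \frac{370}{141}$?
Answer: $- \frac{83329}{42018} \approx -1.9832$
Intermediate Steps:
$\frac{191}{298} - \frac{370}{141} = - \frac{83329}{42018}$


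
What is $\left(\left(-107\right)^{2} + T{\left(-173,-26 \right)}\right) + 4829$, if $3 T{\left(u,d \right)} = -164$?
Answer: $\frac{48670}{3} \approx 16223.0$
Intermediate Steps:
$T{\left(u,d \right)} = - \frac{164}{3}$ ($T{\left(u,d \right)} = \frac{1}{3} \left(-164\right) = - \frac{164}{3}$)
$\left(\left(-107\right)^{2} + T{\left(-173,-26 \right)}\right) + 4829 = \left(\left(-107\right)^{2} - \frac{164}{3}\right) + 4829 = \left(11449 - \frac{164}{3}\right) + 4829 = \frac{34183}{3} + 4829 = \frac{48670}{3}$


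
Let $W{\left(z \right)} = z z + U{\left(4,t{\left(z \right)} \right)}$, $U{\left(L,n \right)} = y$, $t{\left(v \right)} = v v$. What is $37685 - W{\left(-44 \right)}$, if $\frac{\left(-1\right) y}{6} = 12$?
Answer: $35821$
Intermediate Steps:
$y = -72$ ($y = \left(-6\right) 12 = -72$)
$t{\left(v \right)} = v^{2}$
$U{\left(L,n \right)} = -72$
$W{\left(z \right)} = -72 + z^{2}$ ($W{\left(z \right)} = z z - 72 = z^{2} - 72 = -72 + z^{2}$)
$37685 - W{\left(-44 \right)} = 37685 - \left(-72 + \left(-44\right)^{2}\right) = 37685 - \left(-72 + 1936\right) = 37685 - 1864 = 35821$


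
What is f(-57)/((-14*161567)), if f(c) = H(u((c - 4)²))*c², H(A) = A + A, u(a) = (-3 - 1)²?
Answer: -51984/1130969 ≈ -0.045964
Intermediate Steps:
u(a) = 16 (u(a) = (-4)² = 16)
H(A) = 2*A
f(c) = 32*c² (f(c) = (2*16)*c² = 32*c²)
f(-57)/((-14*161567)) = (32*(-57)²)/((-14*161567)) = (32*3249)/(-2261938) = 103968*(-1/2261938) = -51984/1130969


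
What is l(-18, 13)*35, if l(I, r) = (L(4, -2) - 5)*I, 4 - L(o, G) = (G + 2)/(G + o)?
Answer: 630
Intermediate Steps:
L(o, G) = 4 - (2 + G)/(G + o) (L(o, G) = 4 - (G + 2)/(G + o) = 4 - (2 + G)/(G + o))
l(I, r) = -I (l(I, r) = ((-2 + 3*(-2) + 4*4)/(-2 + 4) - 5)*I = ((-2 - 6 + 16)/2 - 5)*I = ((1/2)*8 - 5)*I = (4 - 5)*I = -I)
l(-18, 13)*35 = -1*(-18)*35 = 18*35 = 630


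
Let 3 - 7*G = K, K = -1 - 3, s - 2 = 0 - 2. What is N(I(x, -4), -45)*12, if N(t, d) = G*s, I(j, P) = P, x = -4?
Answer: 0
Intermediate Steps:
s = 0 (s = 2 + (0 - 2) = 2 - 2 = 0)
K = -4
G = 1 (G = 3/7 - ⅐*(-4) = 3/7 + 4/7 = 1)
N(t, d) = 0 (N(t, d) = 1*0 = 0)
N(I(x, -4), -45)*12 = 0*12 = 0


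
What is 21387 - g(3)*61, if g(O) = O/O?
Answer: 21326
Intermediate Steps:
g(O) = 1
21387 - g(3)*61 = 21387 - 61 = 21326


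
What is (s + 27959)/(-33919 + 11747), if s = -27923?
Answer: -9/5543 ≈ -0.0016237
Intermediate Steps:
(s + 27959)/(-33919 + 11747) = (-27923 + 27959)/(-33919 + 11747) = 36/(-22172) = 36*(-1/22172) = -9/5543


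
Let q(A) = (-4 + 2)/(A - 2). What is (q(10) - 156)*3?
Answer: -1875/4 ≈ -468.75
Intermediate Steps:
q(A) = -2/(-2 + A)
(q(10) - 156)*3 = (-2/(-2 + 10) - 156)*3 = (-2/8 - 156)*3 = (-2*⅛ - 156)*3 = (-¼ - 156)*3 = -625/4*3 = -1875/4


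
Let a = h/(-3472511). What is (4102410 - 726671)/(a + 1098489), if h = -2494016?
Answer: 1674612972947/544931089985 ≈ 3.0731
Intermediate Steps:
a = 356288/496073 (a = -2494016/(-3472511) = -2494016*(-1/3472511) = 356288/496073 ≈ 0.71822)
(4102410 - 726671)/(a + 1098489) = (4102410 - 726671)/(356288/496073 + 1098489) = 3375739/(544931089985/496073) = 3375739*(496073/544931089985) = 1674612972947/544931089985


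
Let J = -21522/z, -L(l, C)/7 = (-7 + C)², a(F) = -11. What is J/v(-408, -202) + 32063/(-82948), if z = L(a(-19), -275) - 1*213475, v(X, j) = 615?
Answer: -5061489407893/13095773420620 ≈ -0.38650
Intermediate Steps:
L(l, C) = -7*(-7 + C)²
z = -770143 (z = -7*(-7 - 275)² - 1*213475 = -7*(-282)² - 213475 = -7*79524 - 213475 = -556668 - 213475 = -770143)
J = 21522/770143 (J = -21522/(-770143) = -21522*(-1/770143) = 21522/770143 ≈ 0.027945)
J/v(-408, -202) + 32063/(-82948) = (21522/770143)/615 + 32063/(-82948) = (21522/770143)*(1/615) + 32063*(-1/82948) = 7174/157879315 - 32063/82948 = -5061489407893/13095773420620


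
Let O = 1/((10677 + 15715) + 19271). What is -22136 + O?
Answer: -1010796167/45663 ≈ -22136.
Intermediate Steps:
O = 1/45663 (O = 1/(26392 + 19271) = 1/45663 ≈ 2.1900e-5)
-22136 + O = -22136 + 1/45663 = -1010796167/45663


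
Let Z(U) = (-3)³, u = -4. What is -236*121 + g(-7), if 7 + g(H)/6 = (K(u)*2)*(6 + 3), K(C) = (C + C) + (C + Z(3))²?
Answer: 74326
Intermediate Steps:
Z(U) = -27
K(C) = (-27 + C)² + 2*C (K(C) = (C + C) + (C - 27)² = 2*C + (-27 + C)² = (-27 + C)² + 2*C)
g(H) = 102882 (g(H) = -42 + 6*((((-27 - 4)² + 2*(-4))*2)*(6 + 3)) = -42 + 6*((((-31)² - 8)*2)*9) = -42 + 6*(((961 - 8)*2)*9) = -42 + 6*((953*2)*9) = -42 + 6*(1906*9) = -42 + 6*17154 = -42 + 102924 = 102882)
-236*121 + g(-7) = -236*121 + 102882 = -28556 + 102882 = 74326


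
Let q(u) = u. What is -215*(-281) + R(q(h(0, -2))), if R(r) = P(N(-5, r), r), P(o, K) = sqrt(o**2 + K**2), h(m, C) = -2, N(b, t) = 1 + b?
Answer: 60415 + 2*sqrt(5) ≈ 60420.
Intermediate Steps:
P(o, K) = sqrt(K**2 + o**2)
R(r) = sqrt(16 + r**2) (R(r) = sqrt(r**2 + (1 - 5)**2) = sqrt(r**2 + (-4)**2) = sqrt(r**2 + 16) = sqrt(16 + r**2))
-215*(-281) + R(q(h(0, -2))) = -215*(-281) + sqrt(16 + (-2)**2) = 60415 + sqrt(16 + 4) = 60415 + sqrt(20) = 60415 + 2*sqrt(5)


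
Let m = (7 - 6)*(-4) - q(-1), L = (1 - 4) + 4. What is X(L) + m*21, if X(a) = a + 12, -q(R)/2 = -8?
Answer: -407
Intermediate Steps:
L = 1 (L = -3 + 4 = 1)
q(R) = 16 (q(R) = -2*(-8) = 16)
m = -20 (m = (7 - 6)*(-4) - 1*16 = 1*(-4) - 16 = -4 - 16 = -20)
X(a) = 12 + a
X(L) + m*21 = (12 + 1) - 20*21 = 13 - 420 = -407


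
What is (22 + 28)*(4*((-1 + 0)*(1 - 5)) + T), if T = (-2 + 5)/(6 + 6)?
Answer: 1625/2 ≈ 812.50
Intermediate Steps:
T = 1/4 (T = 3/12 = 3*(1/12) = 1/4 ≈ 0.25000)
(22 + 28)*(4*((-1 + 0)*(1 - 5)) + T) = (22 + 28)*(4*((-1 + 0)*(1 - 5)) + 1/4) = 50*(4*(-1*(-4)) + 1/4) = 50*(4*4 + 1/4) = 50*(16 + 1/4) = 50*(65/4) = 1625/2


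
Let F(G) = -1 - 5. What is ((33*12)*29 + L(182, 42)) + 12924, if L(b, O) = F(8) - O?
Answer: 24360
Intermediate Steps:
F(G) = -6
L(b, O) = -6 - O
((33*12)*29 + L(182, 42)) + 12924 = ((33*12)*29 + (-6 - 1*42)) + 12924 = (396*29 + (-6 - 42)) + 12924 = (11484 - 48) + 12924 = 11436 + 12924 = 24360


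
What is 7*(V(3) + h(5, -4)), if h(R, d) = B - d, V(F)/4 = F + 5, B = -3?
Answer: 231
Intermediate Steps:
V(F) = 20 + 4*F (V(F) = 4*(F + 5) = 4*(5 + F) = 20 + 4*F)
h(R, d) = -3 - d
7*(V(3) + h(5, -4)) = 7*((20 + 4*3) + (-3 - 1*(-4))) = 7*((20 + 12) + (-3 + 4)) = 7*(32 + 1) = 7*33 = 231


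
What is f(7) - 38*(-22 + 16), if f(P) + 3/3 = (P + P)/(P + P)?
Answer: 228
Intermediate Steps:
f(P) = 0 (f(P) = -1 + (P + P)/(P + P) = -1 + (2*P)/((2*P)) = -1 + (2*P)*(1/(2*P)) = -1 + 1 = 0)
f(7) - 38*(-22 + 16) = 0 - 38*(-22 + 16) = 0 - 38*(-6) = 0 + 228 = 228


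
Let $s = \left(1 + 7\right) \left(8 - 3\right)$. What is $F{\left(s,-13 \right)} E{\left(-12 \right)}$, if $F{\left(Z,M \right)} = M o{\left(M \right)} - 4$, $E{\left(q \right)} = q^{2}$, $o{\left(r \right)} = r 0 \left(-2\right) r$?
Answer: $-576$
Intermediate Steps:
$o{\left(r \right)} = 0$ ($o{\left(r \right)} = 0 \left(-2\right) r = 0 r = 0$)
$s = 40$ ($s = 8 \cdot 5 = 40$)
$F{\left(Z,M \right)} = -4$ ($F{\left(Z,M \right)} = M 0 - 4 = 0 - 4 = -4$)
$F{\left(s,-13 \right)} E{\left(-12 \right)} = - 4 \left(-12\right)^{2} = \left(-4\right) 144 = -576$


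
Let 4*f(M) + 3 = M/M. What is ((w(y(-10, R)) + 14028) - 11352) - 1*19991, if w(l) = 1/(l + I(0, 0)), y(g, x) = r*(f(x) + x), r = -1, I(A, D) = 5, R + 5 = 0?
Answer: -363613/21 ≈ -17315.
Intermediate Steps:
R = -5 (R = -5 + 0 = -5)
f(M) = -½ (f(M) = -¾ + (M/M)/4 = -¾ + (¼)*1 = -¾ + ¼ = -½)
y(g, x) = ½ - x (y(g, x) = -(-½ + x) = ½ - x)
w(l) = 1/(5 + l) (w(l) = 1/(l + 5) = 1/(5 + l))
((w(y(-10, R)) + 14028) - 11352) - 1*19991 = ((1/(5 + (½ - 1*(-5))) + 14028) - 11352) - 1*19991 = ((1/(5 + (½ + 5)) + 14028) - 11352) - 19991 = ((1/(5 + 11/2) + 14028) - 11352) - 19991 = ((1/(21/2) + 14028) - 11352) - 19991 = ((2/21 + 14028) - 11352) - 19991 = (294590/21 - 11352) - 19991 = 56198/21 - 19991 = -363613/21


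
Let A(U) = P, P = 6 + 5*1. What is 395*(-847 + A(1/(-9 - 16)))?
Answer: -330220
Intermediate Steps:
P = 11 (P = 6 + 5 = 11)
A(U) = 11
395*(-847 + A(1/(-9 - 16))) = 395*(-847 + 11) = 395*(-836) = -330220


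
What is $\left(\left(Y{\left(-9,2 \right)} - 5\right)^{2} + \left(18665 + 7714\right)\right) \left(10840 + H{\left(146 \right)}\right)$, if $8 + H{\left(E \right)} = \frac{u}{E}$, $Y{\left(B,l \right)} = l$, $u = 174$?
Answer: $\frac{20868237324}{73} \approx 2.8587 \cdot 10^{8}$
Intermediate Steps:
$H{\left(E \right)} = -8 + \frac{174}{E}$
$\left(\left(Y{\left(-9,2 \right)} - 5\right)^{2} + \left(18665 + 7714\right)\right) \left(10840 + H{\left(146 \right)}\right) = \left(\left(2 - 5\right)^{2} + \left(18665 + 7714\right)\right) \left(10840 - \left(8 - \frac{174}{146}\right)\right) = \left(\left(-3\right)^{2} + 26379\right) \left(10840 + \left(-8 + 174 \cdot \frac{1}{146}\right)\right) = \left(9 + 26379\right) \left(10840 + \left(-8 + \frac{87}{73}\right)\right) = 26388 \left(10840 - \frac{497}{73}\right) = 26388 \cdot \frac{790823}{73} = \frac{20868237324}{73}$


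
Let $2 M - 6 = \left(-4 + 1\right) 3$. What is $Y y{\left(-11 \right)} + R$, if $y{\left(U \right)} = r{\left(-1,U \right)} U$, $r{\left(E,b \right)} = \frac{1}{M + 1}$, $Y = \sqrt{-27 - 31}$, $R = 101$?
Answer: $101 + 22 i \sqrt{58} \approx 101.0 + 167.55 i$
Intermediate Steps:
$M = - \frac{3}{2}$ ($M = 3 + \frac{\left(-4 + 1\right) 3}{2} = 3 + \frac{\left(-3\right) 3}{2} = 3 + \frac{1}{2} \left(-9\right) = 3 - \frac{9}{2} = - \frac{3}{2} \approx -1.5$)
$Y = i \sqrt{58}$ ($Y = \sqrt{-58} = i \sqrt{58} \approx 7.6158 i$)
$r{\left(E,b \right)} = -2$ ($r{\left(E,b \right)} = \frac{1}{- \frac{3}{2} + 1} = \frac{1}{- \frac{1}{2}} = -2$)
$y{\left(U \right)} = - 2 U$
$Y y{\left(-11 \right)} + R = i \sqrt{58} \left(\left(-2\right) \left(-11\right)\right) + 101 = i \sqrt{58} \cdot 22 + 101 = 22 i \sqrt{58} + 101 = 101 + 22 i \sqrt{58}$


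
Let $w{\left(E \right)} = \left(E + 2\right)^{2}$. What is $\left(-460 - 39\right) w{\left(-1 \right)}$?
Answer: $-499$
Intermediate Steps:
$w{\left(E \right)} = \left(2 + E\right)^{2}$
$\left(-460 - 39\right) w{\left(-1 \right)} = \left(-460 - 39\right) \left(2 - 1\right)^{2} = - 499 \cdot 1^{2} = \left(-499\right) 1 = -499$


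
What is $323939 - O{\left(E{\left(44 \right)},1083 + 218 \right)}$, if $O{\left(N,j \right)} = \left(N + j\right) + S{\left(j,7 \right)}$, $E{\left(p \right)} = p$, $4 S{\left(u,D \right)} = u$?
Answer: $\frac{1289075}{4} \approx 3.2227 \cdot 10^{5}$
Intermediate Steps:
$S{\left(u,D \right)} = \frac{u}{4}$
$O{\left(N,j \right)} = N + \frac{5 j}{4}$ ($O{\left(N,j \right)} = \left(N + j\right) + \frac{j}{4} = N + \frac{5 j}{4}$)
$323939 - O{\left(E{\left(44 \right)},1083 + 218 \right)} = 323939 - \left(44 + \frac{5 \left(1083 + 218\right)}{4}\right) = 323939 - \left(44 + \frac{5}{4} \cdot 1301\right) = 323939 - \left(44 + \frac{6505}{4}\right) = 323939 - \frac{6681}{4} = \frac{1289075}{4}$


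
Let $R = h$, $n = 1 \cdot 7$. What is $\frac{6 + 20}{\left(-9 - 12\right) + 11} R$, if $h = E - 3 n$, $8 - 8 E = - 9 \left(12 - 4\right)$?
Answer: $\frac{143}{5} \approx 28.6$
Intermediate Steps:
$n = 7$
$E = 10$ ($E = 1 - \frac{\left(-9\right) \left(12 - 4\right)}{8} = 1 - \frac{\left(-9\right) 8}{8} = 1 - -9 = 1 + 9 = 10$)
$h = -11$ ($h = 10 - 3 \cdot 7 = 10 - 21 = -11$)
$R = -11$
$\frac{6 + 20}{\left(-9 - 12\right) + 11} R = \frac{6 + 20}{\left(-9 - 12\right) + 11} \left(-11\right) = \frac{26}{\left(-9 - 12\right) + 11} \left(-11\right) = \frac{26}{-21 + 11} \left(-11\right) = \frac{26}{-10} \left(-11\right) = 26 \left(- \frac{1}{10}\right) \left(-11\right) = \left(- \frac{13}{5}\right) \left(-11\right) = \frac{143}{5}$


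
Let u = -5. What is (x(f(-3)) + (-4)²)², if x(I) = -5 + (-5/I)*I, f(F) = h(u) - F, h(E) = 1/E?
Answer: 36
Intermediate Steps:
f(F) = -⅕ - F (f(F) = 1/(-5) - F = -⅕ - F)
x(I) = -10 (x(I) = -5 - 5 = -10)
(x(f(-3)) + (-4)²)² = (-10 + (-4)²)² = (-10 + 16)² = 6² = 36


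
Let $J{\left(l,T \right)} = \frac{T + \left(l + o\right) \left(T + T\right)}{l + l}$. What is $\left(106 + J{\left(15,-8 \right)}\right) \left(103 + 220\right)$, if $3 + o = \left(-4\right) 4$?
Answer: $\frac{522614}{15} \approx 34841.0$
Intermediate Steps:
$o = -19$ ($o = -3 - 16 = -19$)
$J{\left(l,T \right)} = \frac{T + 2 T \left(-19 + l\right)}{2 l}$ ($J{\left(l,T \right)} = \frac{T + \left(l - 19\right) \left(T + T\right)}{l + l} = \frac{T + \left(-19 + l\right) 2 T}{2 l} = \left(T + 2 T \left(-19 + l\right)\right) \frac{1}{2 l} = \frac{T + 2 T \left(-19 + l\right)}{2 l}$)
$\left(106 + J{\left(15,-8 \right)}\right) \left(103 + 220\right) = \left(106 - \left(8 - \frac{148}{15}\right)\right) \left(103 + 220\right) = \left(106 - \left(8 - \frac{148}{15}\right)\right) 323 = \left(106 + \left(-8 + \frac{148}{15}\right)\right) 323 = \left(106 + \frac{28}{15}\right) 323 = \frac{1618}{15} \cdot 323 = \frac{522614}{15}$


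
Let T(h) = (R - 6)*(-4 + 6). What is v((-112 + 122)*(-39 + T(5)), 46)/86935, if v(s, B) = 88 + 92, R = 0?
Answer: 36/17387 ≈ 0.0020705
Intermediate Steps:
T(h) = -12 (T(h) = (0 - 6)*(-4 + 6) = -6*2 = -12)
v(s, B) = 180
v((-112 + 122)*(-39 + T(5)), 46)/86935 = 180/86935 = 180*(1/86935) = 36/17387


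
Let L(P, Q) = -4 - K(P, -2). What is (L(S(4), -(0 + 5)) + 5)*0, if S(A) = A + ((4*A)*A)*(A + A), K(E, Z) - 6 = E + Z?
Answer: 0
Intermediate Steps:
K(E, Z) = 6 + E + Z (K(E, Z) = 6 + (E + Z) = 6 + E + Z)
S(A) = A + 8*A³ (S(A) = A + (4*A²)*(2*A) = A + 8*A³)
L(P, Q) = -8 - P (L(P, Q) = -4 - (6 + P - 2) = -4 - (4 + P) = -4 + (-4 - P) = -8 - P)
(L(S(4), -(0 + 5)) + 5)*0 = ((-8 - (4 + 8*4³)) + 5)*0 = ((-8 - (4 + 8*64)) + 5)*0 = ((-8 - (4 + 512)) + 5)*0 = ((-8 - 1*516) + 5)*0 = ((-8 - 516) + 5)*0 = (-524 + 5)*0 = -519*0 = 0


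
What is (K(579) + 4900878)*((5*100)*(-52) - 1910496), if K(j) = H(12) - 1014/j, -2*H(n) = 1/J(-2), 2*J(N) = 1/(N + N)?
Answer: -1831673254632448/193 ≈ -9.4905e+12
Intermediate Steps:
J(N) = 1/(4*N) (J(N) = 1/(2*(N + N)) = 1/(2*((2*N))) = (1/(2*N))/2 = 1/(4*N))
H(n) = 4 (H(n) = -1/(2*((¼)/(-2))) = -1/(2*((¼)*(-½))) = -1/(2*(-⅛)) = -½*(-8) = 4)
K(j) = 4 - 1014/j
(K(579) + 4900878)*((5*100)*(-52) - 1910496) = ((4 - 1014/579) + 4900878)*((5*100)*(-52) - 1910496) = ((4 - 1014*1/579) + 4900878)*(500*(-52) - 1910496) = ((4 - 338/193) + 4900878)*(-26000 - 1910496) = (434/193 + 4900878)*(-1936496) = (945869888/193)*(-1936496) = -1831673254632448/193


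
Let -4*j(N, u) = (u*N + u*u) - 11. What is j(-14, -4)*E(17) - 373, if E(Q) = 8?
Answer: -495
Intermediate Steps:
j(N, u) = 11/4 - u²/4 - N*u/4 (j(N, u) = -((u*N + u*u) - 11)/4 = -((N*u + u²) - 11)/4 = -((u² + N*u) - 11)/4 = -(-11 + u² + N*u)/4 = 11/4 - u²/4 - N*u/4)
j(-14, -4)*E(17) - 373 = (11/4 - ¼*(-4)² - ¼*(-14)*(-4))*8 - 373 = (11/4 - ¼*16 - 14)*8 - 373 = (11/4 - 4 - 14)*8 - 373 = -61/4*8 - 373 = -122 - 373 = -495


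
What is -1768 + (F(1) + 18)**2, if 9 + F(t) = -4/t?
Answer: -1743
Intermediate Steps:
F(t) = -9 - 4/t
-1768 + (F(1) + 18)**2 = -1768 + ((-9 - 4/1) + 18)**2 = -1768 + ((-9 - 4*1) + 18)**2 = -1768 + ((-9 - 4) + 18)**2 = -1768 + (-13 + 18)**2 = -1768 + 5**2 = -1768 + 25 = -1743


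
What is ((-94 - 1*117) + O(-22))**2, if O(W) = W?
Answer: 54289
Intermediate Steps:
((-94 - 1*117) + O(-22))**2 = ((-94 - 1*117) - 22)**2 = ((-94 - 117) - 22)**2 = (-211 - 22)**2 = (-233)**2 = 54289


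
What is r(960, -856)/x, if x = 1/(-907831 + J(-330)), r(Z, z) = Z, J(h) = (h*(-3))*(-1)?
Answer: -872468160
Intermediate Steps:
J(h) = 3*h (J(h) = -3*h*(-1) = 3*h)
x = -1/908821 (x = 1/(-907831 + 3*(-330)) = 1/(-907831 - 990) = 1/(-908821) = -1/908821 ≈ -1.1003e-6)
r(960, -856)/x = 960/(-1/908821) = 960*(-908821) = -872468160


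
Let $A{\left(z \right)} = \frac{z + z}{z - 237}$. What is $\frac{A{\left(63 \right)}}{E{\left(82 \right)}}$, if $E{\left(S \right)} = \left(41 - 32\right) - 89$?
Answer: $\frac{21}{2320} \approx 0.0090517$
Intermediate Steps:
$E{\left(S \right)} = -80$ ($E{\left(S \right)} = 9 - 89 = -80$)
$A{\left(z \right)} = \frac{2 z}{-237 + z}$
$\frac{A{\left(63 \right)}}{E{\left(82 \right)}} = \frac{2 \cdot 63 \frac{1}{-237 + 63}}{-80} = 2 \cdot 63 \frac{1}{-174} \left(- \frac{1}{80}\right) = 2 \cdot 63 \left(- \frac{1}{174}\right) \left(- \frac{1}{80}\right) = \left(- \frac{21}{29}\right) \left(- \frac{1}{80}\right) = \frac{21}{2320}$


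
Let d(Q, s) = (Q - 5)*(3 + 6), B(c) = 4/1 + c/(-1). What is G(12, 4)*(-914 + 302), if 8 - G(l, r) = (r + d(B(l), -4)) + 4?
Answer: -71604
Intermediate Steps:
B(c) = 4 - c (B(c) = 4*1 + c*(-1) = 4 - c)
d(Q, s) = -45 + 9*Q (d(Q, s) = (-5 + Q)*9 = -45 + 9*Q)
G(l, r) = 13 - r + 9*l (G(l, r) = 8 - ((r + (-45 + 9*(4 - l))) + 4) = 8 - ((r + (-45 + (36 - 9*l))) + 4) = 8 - ((r + (-9 - 9*l)) + 4) = 8 - ((-9 + r - 9*l) + 4) = 8 - (-5 + r - 9*l) = 8 + (5 - r + 9*l) = 13 - r + 9*l)
G(12, 4)*(-914 + 302) = (13 - 1*4 + 9*12)*(-914 + 302) = (13 - 4 + 108)*(-612) = 117*(-612) = -71604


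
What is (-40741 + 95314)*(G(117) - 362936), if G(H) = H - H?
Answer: -19806506328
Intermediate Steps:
G(H) = 0
(-40741 + 95314)*(G(117) - 362936) = (-40741 + 95314)*(0 - 362936) = 54573*(-362936) = -19806506328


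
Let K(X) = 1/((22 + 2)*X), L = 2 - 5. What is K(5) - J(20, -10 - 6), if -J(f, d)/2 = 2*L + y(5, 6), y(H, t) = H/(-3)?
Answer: -613/40 ≈ -15.325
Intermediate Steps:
L = -3
y(H, t) = -H/3 (y(H, t) = H*(-⅓) = -H/3)
J(f, d) = 46/3 (J(f, d) = -2*(2*(-3) - ⅓*5) = -2*(-6 - 5/3) = -2*(-23/3) = 46/3)
K(X) = 1/(24*X)
K(5) - J(20, -10 - 6) = (1/24)/5 - 1*46/3 = (1/24)*(⅕) - 46/3 = 1/120 - 46/3 = -613/40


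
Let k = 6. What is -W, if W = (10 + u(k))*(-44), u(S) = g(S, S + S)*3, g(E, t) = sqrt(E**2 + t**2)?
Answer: 440 + 792*sqrt(5) ≈ 2211.0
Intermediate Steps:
u(S) = 3*sqrt(5)*sqrt(S**2) (u(S) = sqrt(S**2 + (S + S)**2)*3 = sqrt(S**2 + (2*S)**2)*3 = sqrt(S**2 + 4*S**2)*3 = sqrt(5*S**2)*3 = (sqrt(5)*sqrt(S**2))*3 = 3*sqrt(5)*sqrt(S**2))
W = -440 - 792*sqrt(5) (W = (10 + 3*sqrt(5)*sqrt(6**2))*(-44) = (10 + 3*sqrt(5)*sqrt(36))*(-44) = (10 + 3*sqrt(5)*6)*(-44) = (10 + 18*sqrt(5))*(-44) = -440 - 792*sqrt(5) ≈ -2211.0)
-W = -(-440 - 792*sqrt(5)) = 440 + 792*sqrt(5)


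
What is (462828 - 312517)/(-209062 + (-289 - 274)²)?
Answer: 150311/107907 ≈ 1.3930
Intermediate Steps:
(462828 - 312517)/(-209062 + (-289 - 274)²) = 150311/(-209062 + (-563)²) = 150311/(-209062 + 316969) = 150311/107907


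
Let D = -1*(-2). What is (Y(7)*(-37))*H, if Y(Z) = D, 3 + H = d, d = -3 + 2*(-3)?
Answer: 888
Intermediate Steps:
d = -9 (d = -3 - 6 = -9)
H = -12 (H = -3 - 9 = -12)
D = 2
Y(Z) = 2
(Y(7)*(-37))*H = (2*(-37))*(-12) = -74*(-12) = 888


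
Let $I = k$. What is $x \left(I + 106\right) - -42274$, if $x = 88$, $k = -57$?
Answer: $46586$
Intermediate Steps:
$I = -57$
$x \left(I + 106\right) - -42274 = 88 \left(-57 + 106\right) - -42274 = 88 \cdot 49 + 42274 = 4312 + 42274 = 46586$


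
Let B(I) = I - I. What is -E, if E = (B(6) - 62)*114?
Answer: 7068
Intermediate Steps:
B(I) = 0
E = -7068 (E = (0 - 62)*114 = -62*114 = -7068)
-E = -1*(-7068) = 7068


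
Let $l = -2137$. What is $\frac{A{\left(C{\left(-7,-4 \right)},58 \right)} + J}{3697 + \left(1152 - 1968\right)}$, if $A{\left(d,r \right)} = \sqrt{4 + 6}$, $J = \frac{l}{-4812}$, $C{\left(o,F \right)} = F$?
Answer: $\frac{2137}{13863372} + \frac{\sqrt{10}}{2881} \approx 0.0012518$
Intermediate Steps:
$J = \frac{2137}{4812}$ ($J = - \frac{2137}{-4812} = \left(-2137\right) \left(- \frac{1}{4812}\right) = \frac{2137}{4812} \approx 0.4441$)
$A{\left(d,r \right)} = \sqrt{10}$
$\frac{A{\left(C{\left(-7,-4 \right)},58 \right)} + J}{3697 + \left(1152 - 1968\right)} = \frac{\sqrt{10} + \frac{2137}{4812}}{3697 + \left(1152 - 1968\right)} = \frac{\frac{2137}{4812} + \sqrt{10}}{3697 + \left(1152 - 1968\right)} = \frac{\frac{2137}{4812} + \sqrt{10}}{3697 - 816} = \frac{\frac{2137}{4812} + \sqrt{10}}{2881} = \left(\frac{2137}{4812} + \sqrt{10}\right) \frac{1}{2881} = \frac{2137}{13863372} + \frac{\sqrt{10}}{2881}$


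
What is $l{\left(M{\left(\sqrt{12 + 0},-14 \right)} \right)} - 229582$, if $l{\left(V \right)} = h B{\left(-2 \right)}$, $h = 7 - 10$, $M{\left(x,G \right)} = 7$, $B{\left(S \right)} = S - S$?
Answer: $-229582$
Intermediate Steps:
$B{\left(S \right)} = 0$
$h = -3$ ($h = 7 - 10 = -3$)
$l{\left(V \right)} = 0$ ($l{\left(V \right)} = \left(-3\right) 0 = 0$)
$l{\left(M{\left(\sqrt{12 + 0},-14 \right)} \right)} - 229582 = 0 - 229582 = -229582$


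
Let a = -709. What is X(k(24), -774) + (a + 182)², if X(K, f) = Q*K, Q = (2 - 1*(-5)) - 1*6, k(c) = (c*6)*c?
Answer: 281185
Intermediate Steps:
k(c) = 6*c² (k(c) = (6*c)*c = 6*c²)
Q = 1 (Q = (2 + 5) - 6 = 7 - 6 = 1)
X(K, f) = K (X(K, f) = 1*K = K)
X(k(24), -774) + (a + 182)² = 6*24² + (-709 + 182)² = 6*576 + (-527)² = 3456 + 277729 = 281185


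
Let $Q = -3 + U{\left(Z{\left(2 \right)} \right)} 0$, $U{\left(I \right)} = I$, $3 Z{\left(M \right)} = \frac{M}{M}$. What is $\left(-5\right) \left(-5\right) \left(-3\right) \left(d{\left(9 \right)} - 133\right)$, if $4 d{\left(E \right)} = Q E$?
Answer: $\frac{41925}{4} \approx 10481.0$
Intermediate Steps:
$Z{\left(M \right)} = \frac{1}{3}$ ($Z{\left(M \right)} = \frac{M \frac{1}{M}}{3} = \frac{1}{3} \cdot 1 = \frac{1}{3}$)
$Q = -3$ ($Q = -3 + \frac{1}{3} \cdot 0 = -3 + 0 = -3$)
$d{\left(E \right)} = - \frac{3 E}{4}$ ($d{\left(E \right)} = \frac{\left(-3\right) E}{4} = - \frac{3 E}{4}$)
$\left(-5\right) \left(-5\right) \left(-3\right) \left(d{\left(9 \right)} - 133\right) = \left(-5\right) \left(-5\right) \left(-3\right) \left(\left(- \frac{3}{4}\right) 9 - 133\right) = 25 \left(-3\right) \left(- \frac{27}{4} - 133\right) = \left(-75\right) \left(- \frac{559}{4}\right) = \frac{41925}{4}$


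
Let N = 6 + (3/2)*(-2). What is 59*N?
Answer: 177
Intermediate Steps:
N = 3 (N = 6 + (3*(½))*(-2) = 6 + (3/2)*(-2) = 6 - 3 = 3)
59*N = 59*3 = 177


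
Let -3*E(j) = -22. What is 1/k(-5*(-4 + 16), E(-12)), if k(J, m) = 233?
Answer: 1/233 ≈ 0.0042918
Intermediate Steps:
E(j) = 22/3 (E(j) = -⅓*(-22) = 22/3)
1/k(-5*(-4 + 16), E(-12)) = 1/233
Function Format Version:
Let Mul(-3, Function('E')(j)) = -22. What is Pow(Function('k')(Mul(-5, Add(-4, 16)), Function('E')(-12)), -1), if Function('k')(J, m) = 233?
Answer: Rational(1, 233) ≈ 0.0042918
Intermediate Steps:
Function('E')(j) = Rational(22, 3) (Function('E')(j) = Mul(Rational(-1, 3), -22) = Rational(22, 3))
Pow(Function('k')(Mul(-5, Add(-4, 16)), Function('E')(-12)), -1) = Pow(233, -1) = Rational(1, 233)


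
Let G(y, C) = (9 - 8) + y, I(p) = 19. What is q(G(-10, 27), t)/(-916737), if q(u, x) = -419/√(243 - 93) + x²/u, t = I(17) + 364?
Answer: 146689/8250633 + 419*√6/27502110 ≈ 0.017816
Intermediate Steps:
t = 383 (t = 19 + 364 = 383)
G(y, C) = 1 + y
q(u, x) = -419*√6/30 + x²/u
q(G(-10, 27), t)/(-916737) = (-419*√6/30 + 383²/(1 - 10))/(-916737) = (-419*√6/30 + 146689/(-9))*(-1/916737) = (-419*√6/30 - ⅑*146689)*(-1/916737) = (-419*√6/30 - 146689/9)*(-1/916737) = (-146689/9 - 419*√6/30)*(-1/916737) = 146689/8250633 + 419*√6/27502110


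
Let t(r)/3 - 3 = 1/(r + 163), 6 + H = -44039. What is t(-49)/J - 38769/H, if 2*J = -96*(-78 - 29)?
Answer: 7581575627/8596174560 ≈ 0.88197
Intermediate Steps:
H = -44045 (H = -6 - 44039 = -44045)
t(r) = 9 + 3/(163 + r) (t(r) = 9 + 3/(r + 163) = 9 + 3/(163 + r))
J = 5136 (J = (-96*(-78 - 29))/2 = (-96*(-107))/2 = (½)*10272 = 5136)
t(-49)/J - 38769/H = (3*(490 + 3*(-49))/(163 - 49))/5136 - 38769/(-44045) = (3*(490 - 147)/114)*(1/5136) - 38769*(-1/44045) = (3*(1/114)*343)*(1/5136) + 38769/44045 = (343/38)*(1/5136) + 38769/44045 = 343/195168 + 38769/44045 = 7581575627/8596174560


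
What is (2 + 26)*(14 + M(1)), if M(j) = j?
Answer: 420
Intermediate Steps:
(2 + 26)*(14 + M(1)) = (2 + 26)*(14 + 1) = 28*15 = 420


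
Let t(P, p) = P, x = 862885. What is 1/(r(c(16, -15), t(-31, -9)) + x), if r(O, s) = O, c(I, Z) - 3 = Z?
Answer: 1/862873 ≈ 1.1589e-6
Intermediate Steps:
c(I, Z) = 3 + Z
1/(r(c(16, -15), t(-31, -9)) + x) = 1/((3 - 15) + 862885) = 1/(-12 + 862885) = 1/862873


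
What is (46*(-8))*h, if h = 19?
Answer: -6992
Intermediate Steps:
(46*(-8))*h = (46*(-8))*19 = -368*19 = -6992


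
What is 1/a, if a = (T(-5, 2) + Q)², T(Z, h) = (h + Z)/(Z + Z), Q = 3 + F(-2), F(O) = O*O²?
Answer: 100/2209 ≈ 0.045269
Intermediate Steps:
F(O) = O³
Q = -5 (Q = 3 + (-2)³ = 3 - 8 = -5)
T(Z, h) = (Z + h)/(2*Z) (T(Z, h) = (Z + h)/((2*Z)) = (Z + h)*(1/(2*Z)) = (Z + h)/(2*Z))
a = 2209/100 (a = ((½)*(-5 + 2)/(-5) - 5)² = ((½)*(-⅕)*(-3) - 5)² = (3/10 - 5)² = (-47/10)² = 2209/100 ≈ 22.090)
1/a = 1/(2209/100) = 100/2209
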